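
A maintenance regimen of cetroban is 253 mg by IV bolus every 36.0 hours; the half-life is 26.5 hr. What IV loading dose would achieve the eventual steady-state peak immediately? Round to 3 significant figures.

415 mg

k = ln 2 / 26.5 = 0.02616 hr⁻¹
Accumulation ratio R = 1 / (1 − e^(−kτ)) = 1 / (1 − e^(−0.02616×36.0)) = 1 / (1 − 0.3900) = 1.639
Loading dose = maintenance dose × R = 253 × 1.639 ≈ 415 mg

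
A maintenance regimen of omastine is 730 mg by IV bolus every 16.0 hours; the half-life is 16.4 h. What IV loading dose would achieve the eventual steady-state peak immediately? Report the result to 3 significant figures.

1490 mg

k = ln 2 / 16.4 = 0.04227 h⁻¹
Accumulation ratio R = 1 / (1 − e^(−kτ)) = 1 / (1 − e^(−0.04227×16.0)) = 1 / (1 − 0.5085) = 2.035
Loading dose = maintenance dose × R = 730 × 2.035 ≈ 1490 mg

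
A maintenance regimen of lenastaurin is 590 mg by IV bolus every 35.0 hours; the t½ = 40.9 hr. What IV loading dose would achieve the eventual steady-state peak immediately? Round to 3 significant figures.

1320 mg

k = ln 2 / 40.9 = 0.01695 hr⁻¹
Accumulation ratio R = 1 / (1 − e^(−kτ)) = 1 / (1 − e^(−0.01695×35.0)) = 1 / (1 − 0.5526) = 2.235
Loading dose = maintenance dose × R = 590 × 2.235 ≈ 1320 mg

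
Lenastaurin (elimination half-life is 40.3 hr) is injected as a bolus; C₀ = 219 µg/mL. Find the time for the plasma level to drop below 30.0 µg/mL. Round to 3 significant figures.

k = ln 2 / 40.3 = 0.01720 hr⁻¹
C(t) = C₀ e^(−kt)  ⇒  t = ln(C₀/C) / k
t = ln(219/30.0) / 0.01720 = 1.988 / 0.01720 ≈ 116 hours

116 hours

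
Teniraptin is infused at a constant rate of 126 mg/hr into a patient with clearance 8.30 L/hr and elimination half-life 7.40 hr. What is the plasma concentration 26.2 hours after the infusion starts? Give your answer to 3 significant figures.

Css = rate / CL = 126 / 8.30 = 15.18 µg/mL
k = ln 2 / 7.40 = 0.09367 hr⁻¹
C(t) = Css (1 − e^(−kt)) = 15.18 × (1 − e^(−2.454)) = 15.18 × 0.9141 ≈ 13.9 µg/mL

13.9 µg/mL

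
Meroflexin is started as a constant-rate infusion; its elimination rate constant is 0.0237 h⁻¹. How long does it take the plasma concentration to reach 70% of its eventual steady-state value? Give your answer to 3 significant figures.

50.8 hours

f = 1 − e^(−kt)  ⇒  t = −ln(1 − f) / k
t = −ln(1 − 0.7) / 0.02370 = 1.204 / 0.02370 ≈ 50.8 hours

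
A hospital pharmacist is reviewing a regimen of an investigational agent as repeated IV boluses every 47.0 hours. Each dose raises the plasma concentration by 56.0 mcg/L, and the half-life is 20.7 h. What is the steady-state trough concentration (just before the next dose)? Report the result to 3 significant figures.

14.6 mcg/L

k = ln 2 / 20.7 = 0.03349 h⁻¹
Fraction remaining after one interval: e^(−kτ) = e^(−0.03349 × 47.0) = 0.2073
R = 1 / (1 − 0.2073) = 1.261
Css,max = 56.0 × 1.261 = 70.64 mcg/L
Css,min = Css,max × e^(−kτ) = 70.64 × 0.2073 ≈ 14.6 mcg/L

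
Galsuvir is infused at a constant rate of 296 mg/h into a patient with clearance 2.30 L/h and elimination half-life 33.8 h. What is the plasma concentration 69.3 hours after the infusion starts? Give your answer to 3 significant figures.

Css = rate / CL = 296 / 2.30 = 128.7 mg/L
k = ln 2 / 33.8 = 0.02051 h⁻¹
C(t) = Css (1 − e^(−kt)) = 128.7 × (1 − e^(−1.421)) = 128.7 × 0.7586 ≈ 97.6 mg/L

97.6 mg/L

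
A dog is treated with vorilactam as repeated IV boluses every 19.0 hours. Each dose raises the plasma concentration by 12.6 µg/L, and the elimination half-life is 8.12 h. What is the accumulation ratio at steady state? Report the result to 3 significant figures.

1.25

k = ln 2 / 8.12 = 0.08536 h⁻¹
Fraction remaining after one interval: e^(−kτ) = e^(−0.08536 × 19.0) = 0.1975
R = 1 / (1 − 0.1975) = 1 / 0.8025 ≈ 1.25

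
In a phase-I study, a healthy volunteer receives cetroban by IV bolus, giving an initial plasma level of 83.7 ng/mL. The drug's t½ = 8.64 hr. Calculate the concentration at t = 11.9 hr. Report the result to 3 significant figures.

k = ln 2 / 8.64 = 0.08023 hr⁻¹
C(t) = C₀ e^(−kt) = 83.7 × e^(−0.08023 × 11.9) = 83.7 × e^(−0.9547) = 83.7 × 0.3849 ≈ 32.2 ng/mL

32.2 ng/mL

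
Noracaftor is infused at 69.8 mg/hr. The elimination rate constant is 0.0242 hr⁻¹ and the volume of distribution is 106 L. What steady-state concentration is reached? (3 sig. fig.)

CL = k · V = 0.0242 × 106 = 2.565 L/hr
Css = rate / CL = 69.8 / 2.565 ≈ 27.2 mg/L

27.2 mg/L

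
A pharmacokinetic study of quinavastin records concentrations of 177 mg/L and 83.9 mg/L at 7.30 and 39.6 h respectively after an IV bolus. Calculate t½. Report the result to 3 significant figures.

k = ln(C₁/C₂) / (t₂ − t₁) = ln(177/83.9) / (39.6 − 7.30)
  = 0.7465 / 32.30 = 0.02311 h⁻¹
t½ = ln 2 / k = ln 2 / 0.02311 ≈ 30.0 hours

30.0 hours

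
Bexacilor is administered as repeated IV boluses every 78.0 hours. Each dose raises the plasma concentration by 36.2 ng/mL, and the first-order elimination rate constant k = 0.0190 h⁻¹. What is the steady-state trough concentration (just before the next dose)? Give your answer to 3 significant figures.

10.6 ng/mL

Fraction remaining after one interval: e^(−kτ) = e^(−0.01900 × 78.0) = 0.2272
R = 1 / (1 − 0.2272) = 1.294
Css,max = 36.2 × 1.294 = 46.84 ng/mL
Css,min = Css,max × e^(−kτ) = 46.84 × 0.2272 ≈ 10.6 ng/mL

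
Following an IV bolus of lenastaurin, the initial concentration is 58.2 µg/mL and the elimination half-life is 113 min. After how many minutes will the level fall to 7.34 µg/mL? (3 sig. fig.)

k = ln 2 / 113 = 0.006134 min⁻¹
C(t) = C₀ e^(−kt)  ⇒  t = ln(C₀/C) / k
t = ln(58.2/7.34) / 0.006134 = 2.071 / 0.006134 ≈ 338 minutes

338 minutes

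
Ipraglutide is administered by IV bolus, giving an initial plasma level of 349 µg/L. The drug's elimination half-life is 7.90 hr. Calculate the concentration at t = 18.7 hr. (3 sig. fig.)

k = ln 2 / 7.90 = 0.08774 hr⁻¹
C(t) = C₀ e^(−kt) = 349 × e^(−0.08774 × 18.7) = 349 × e^(−1.641) = 349 × 0.1938 ≈ 67.6 µg/L

67.6 µg/L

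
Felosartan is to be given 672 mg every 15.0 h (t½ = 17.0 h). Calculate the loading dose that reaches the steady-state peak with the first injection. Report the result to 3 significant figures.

k = ln 2 / 17.0 = 0.04077 h⁻¹
Accumulation ratio R = 1 / (1 − e^(−kτ)) = 1 / (1 − e^(−0.04077×15.0)) = 1 / (1 − 0.5425) = 2.186
Loading dose = maintenance dose × R = 672 × 2.186 ≈ 1470 mg

1470 mg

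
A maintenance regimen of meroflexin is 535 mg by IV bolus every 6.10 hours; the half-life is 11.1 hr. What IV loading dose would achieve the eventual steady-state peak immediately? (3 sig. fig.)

1690 mg

k = ln 2 / 11.1 = 0.06245 hr⁻¹
Accumulation ratio R = 1 / (1 − e^(−kτ)) = 1 / (1 − e^(−0.06245×6.10)) = 1 / (1 − 0.6832) = 3.157
Loading dose = maintenance dose × R = 535 × 3.157 ≈ 1690 mg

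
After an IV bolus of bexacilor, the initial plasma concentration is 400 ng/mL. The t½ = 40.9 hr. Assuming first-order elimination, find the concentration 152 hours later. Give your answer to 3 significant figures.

30.4 ng/mL

k = ln 2 / 40.9 = 0.01695 hr⁻¹
152 hr is 3.716 half-lives, so C = 400 × (1/2)^3.716 = 400 × 0.07608 ≈ 30.4 ng/mL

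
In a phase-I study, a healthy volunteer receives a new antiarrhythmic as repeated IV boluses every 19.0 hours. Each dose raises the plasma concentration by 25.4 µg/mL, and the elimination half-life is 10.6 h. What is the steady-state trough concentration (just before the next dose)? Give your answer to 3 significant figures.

k = ln 2 / 10.6 = 0.06539 h⁻¹
Fraction remaining after one interval: e^(−kτ) = e^(−0.06539 × 19.0) = 0.2887
R = 1 / (1 − 0.2887) = 1.406
Css,max = 25.4 × 1.406 = 35.71 µg/mL
Css,min = Css,max × e^(−kτ) = 35.71 × 0.2887 ≈ 10.3 µg/mL

10.3 µg/mL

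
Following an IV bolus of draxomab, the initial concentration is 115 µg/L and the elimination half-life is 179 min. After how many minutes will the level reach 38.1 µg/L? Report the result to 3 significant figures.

285 minutes

k = ln 2 / 179 = 0.003872 min⁻¹
C(t) = C₀ e^(−kt)  ⇒  t = ln(C₀/C) / k
t = ln(115/38.1) / 0.003872 = 1.105 / 0.003872 ≈ 285 minutes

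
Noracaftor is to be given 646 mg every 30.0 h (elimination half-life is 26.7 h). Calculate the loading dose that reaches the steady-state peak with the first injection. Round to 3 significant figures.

k = ln 2 / 26.7 = 0.02596 h⁻¹
Accumulation ratio R = 1 / (1 − e^(−kτ)) = 1 / (1 − e^(−0.02596×30.0)) = 1 / (1 − 0.4589) = 1.848
Loading dose = maintenance dose × R = 646 × 1.848 ≈ 1190 mg

1190 mg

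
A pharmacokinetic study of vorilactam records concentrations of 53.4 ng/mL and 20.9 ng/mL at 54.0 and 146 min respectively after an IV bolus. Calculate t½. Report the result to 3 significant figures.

k = ln(C₁/C₂) / (t₂ − t₁) = ln(53.4/20.9) / (146 − 54.0)
  = 0.9381 / 92.00 = 0.01020 min⁻¹
t½ = ln 2 / k = ln 2 / 0.01020 ≈ 68.0 minutes

68.0 minutes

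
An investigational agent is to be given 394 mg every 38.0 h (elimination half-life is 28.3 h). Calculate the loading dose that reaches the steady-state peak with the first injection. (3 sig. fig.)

k = ln 2 / 28.3 = 0.02449 h⁻¹
Accumulation ratio R = 1 / (1 − e^(−kτ)) = 1 / (1 − e^(−0.02449×38.0)) = 1 / (1 − 0.3943) = 1.651
Loading dose = maintenance dose × R = 394 × 1.651 ≈ 650 mg

650 mg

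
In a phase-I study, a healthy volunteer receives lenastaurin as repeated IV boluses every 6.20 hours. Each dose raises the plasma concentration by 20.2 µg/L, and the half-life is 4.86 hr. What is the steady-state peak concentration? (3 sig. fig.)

34.4 µg/L

k = ln 2 / 4.86 = 0.1426 hr⁻¹
Fraction remaining after one interval: e^(−kτ) = e^(−0.1426 × 6.20) = 0.4130
R = 1 / (1 − 0.4130) = 1.704
Css,max = 20.2 × 1.704 ≈ 34.4 µg/L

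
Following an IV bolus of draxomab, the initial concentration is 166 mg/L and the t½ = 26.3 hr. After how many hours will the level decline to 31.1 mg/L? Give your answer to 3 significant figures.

k = ln 2 / 26.3 = 0.02636 hr⁻¹
C(t) = C₀ e^(−kt)  ⇒  t = ln(C₀/C) / k
t = ln(166/31.1) / 0.02636 = 1.675 / 0.02636 ≈ 63.5 hours

63.5 hours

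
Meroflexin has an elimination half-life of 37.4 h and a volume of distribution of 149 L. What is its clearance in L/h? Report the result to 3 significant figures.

2.76 L/h

k = ln 2 / t½ = ln 2 / 37.4 = 0.01853 h⁻¹
CL = k · V = 0.01853 × 149 ≈ 2.76 L/h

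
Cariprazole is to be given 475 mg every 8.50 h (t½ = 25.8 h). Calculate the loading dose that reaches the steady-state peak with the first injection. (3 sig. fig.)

2330 mg

k = ln 2 / 25.8 = 0.02687 h⁻¹
Accumulation ratio R = 1 / (1 − e^(−kτ)) = 1 / (1 − e^(−0.02687×8.50)) = 1 / (1 − 0.7958) = 4.898
Loading dose = maintenance dose × R = 475 × 4.898 ≈ 2330 mg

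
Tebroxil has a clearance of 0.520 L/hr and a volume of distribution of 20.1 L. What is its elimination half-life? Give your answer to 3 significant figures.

k = CL / V = 0.520 / 20.1 = 0.02587 hr⁻¹
t½ = ln 2 / k = ln 2 / 0.02587 ≈ 26.8 hours

26.8 hours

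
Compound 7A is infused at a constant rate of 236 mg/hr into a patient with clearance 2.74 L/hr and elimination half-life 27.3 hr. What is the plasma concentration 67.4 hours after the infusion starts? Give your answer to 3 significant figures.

Css = rate / CL = 236 / 2.74 = 86.13 mg/L
k = ln 2 / 27.3 = 0.02539 hr⁻¹
C(t) = Css (1 − e^(−kt)) = 86.13 × (1 − e^(−1.711)) = 86.13 × 0.8194 ≈ 70.6 mg/L

70.6 mg/L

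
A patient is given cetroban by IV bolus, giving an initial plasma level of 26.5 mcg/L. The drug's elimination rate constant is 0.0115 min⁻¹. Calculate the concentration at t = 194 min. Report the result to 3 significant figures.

2.85 mcg/L

C(t) = C₀ e^(−kt) = 26.5 × e^(−0.01150 × 194) = 26.5 × e^(−2.231) = 26.5 × 0.1074 ≈ 2.85 mcg/L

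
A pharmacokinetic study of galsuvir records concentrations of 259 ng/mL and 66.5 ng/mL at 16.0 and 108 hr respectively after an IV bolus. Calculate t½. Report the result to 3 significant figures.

46.9 hours

k = ln(C₁/C₂) / (t₂ − t₁) = ln(259/66.5) / (108 − 16.0)
  = 1.360 / 92.00 = 0.01478 hr⁻¹
t½ = ln 2 / k = ln 2 / 0.01478 ≈ 46.9 hours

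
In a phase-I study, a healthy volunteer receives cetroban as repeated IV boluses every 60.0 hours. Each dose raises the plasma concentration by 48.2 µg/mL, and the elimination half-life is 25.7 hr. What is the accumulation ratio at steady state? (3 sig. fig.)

1.25

k = ln 2 / 25.7 = 0.02697 hr⁻¹
Fraction remaining after one interval: e^(−kτ) = e^(−0.02697 × 60.0) = 0.1982
R = 1 / (1 − 0.1982) = 1 / 0.8018 ≈ 1.25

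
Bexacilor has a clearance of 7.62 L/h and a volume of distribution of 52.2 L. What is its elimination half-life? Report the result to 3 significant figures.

4.75 hours

k = CL / V = 7.62 / 52.2 = 0.1460 h⁻¹
t½ = ln 2 / k = ln 2 / 0.1460 ≈ 4.75 hours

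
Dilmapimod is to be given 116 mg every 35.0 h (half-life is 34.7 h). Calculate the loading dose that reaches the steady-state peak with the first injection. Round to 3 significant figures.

k = ln 2 / 34.7 = 0.01998 h⁻¹
Accumulation ratio R = 1 / (1 − e^(−kτ)) = 1 / (1 − e^(−0.01998×35.0)) = 1 / (1 − 0.4970) = 1.988
Loading dose = maintenance dose × R = 116 × 1.988 ≈ 231 mg

231 mg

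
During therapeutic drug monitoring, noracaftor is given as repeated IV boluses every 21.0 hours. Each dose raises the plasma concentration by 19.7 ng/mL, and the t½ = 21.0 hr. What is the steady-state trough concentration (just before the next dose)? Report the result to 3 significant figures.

k = ln 2 / 21.0 = 0.03301 hr⁻¹
Fraction remaining after one interval: e^(−kτ) = e^(−0.03301 × 21.0) = 0.5000
R = 1 / (1 − 0.5000) = 2.000
Css,max = 19.7 × 2.000 = 39.40 ng/mL
Css,min = Css,max × e^(−kτ) = 39.40 × 0.5000 ≈ 19.7 ng/mL

19.7 ng/mL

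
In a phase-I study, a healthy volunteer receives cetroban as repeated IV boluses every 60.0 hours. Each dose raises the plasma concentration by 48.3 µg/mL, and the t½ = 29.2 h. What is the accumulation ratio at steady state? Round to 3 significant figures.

1.32

k = ln 2 / 29.2 = 0.02374 h⁻¹
Fraction remaining after one interval: e^(−kτ) = e^(−0.02374 × 60.0) = 0.2407
R = 1 / (1 − 0.2407) = 1 / 0.7593 ≈ 1.32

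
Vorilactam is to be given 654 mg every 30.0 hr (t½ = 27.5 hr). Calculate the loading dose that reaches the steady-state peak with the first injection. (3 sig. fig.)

1230 mg

k = ln 2 / 27.5 = 0.02521 hr⁻¹
Accumulation ratio R = 1 / (1 − e^(−kτ)) = 1 / (1 − e^(−0.02521×30.0)) = 1 / (1 − 0.4695) = 1.885
Loading dose = maintenance dose × R = 654 × 1.885 ≈ 1230 mg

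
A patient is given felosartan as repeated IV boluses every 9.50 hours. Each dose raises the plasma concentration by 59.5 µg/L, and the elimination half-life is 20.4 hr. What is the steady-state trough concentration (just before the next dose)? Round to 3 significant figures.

k = ln 2 / 20.4 = 0.03398 hr⁻¹
Fraction remaining after one interval: e^(−kτ) = e^(−0.03398 × 9.50) = 0.7241
R = 1 / (1 − 0.7241) = 3.625
Css,max = 59.5 × 3.625 = 215.7 µg/L
Css,min = Css,max × e^(−kτ) = 215.7 × 0.7241 ≈ 156 µg/L

156 µg/L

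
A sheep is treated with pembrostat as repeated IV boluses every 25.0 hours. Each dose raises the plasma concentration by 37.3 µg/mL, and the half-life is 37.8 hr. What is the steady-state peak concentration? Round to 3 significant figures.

k = ln 2 / 37.8 = 0.01834 hr⁻¹
Fraction remaining after one interval: e^(−kτ) = e^(−0.01834 × 25.0) = 0.6323
R = 1 / (1 − 0.6323) = 2.719
Css,max = 37.3 × 2.719 ≈ 101 µg/mL

101 µg/mL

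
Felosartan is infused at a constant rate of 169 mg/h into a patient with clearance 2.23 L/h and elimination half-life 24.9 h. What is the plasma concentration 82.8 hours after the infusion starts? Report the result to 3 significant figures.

68.2 mg/L

Css = rate / CL = 169 / 2.23 = 75.78 mg/L
k = ln 2 / 24.9 = 0.02784 h⁻¹
C(t) = Css (1 − e^(−kt)) = 75.78 × (1 − e^(−2.305)) = 75.78 × 0.9002 ≈ 68.2 mg/L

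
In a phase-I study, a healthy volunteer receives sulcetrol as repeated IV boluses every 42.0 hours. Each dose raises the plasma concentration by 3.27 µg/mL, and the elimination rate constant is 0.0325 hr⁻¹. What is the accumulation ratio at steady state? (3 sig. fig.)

1.34

Fraction remaining after one interval: e^(−kτ) = e^(−0.03250 × 42.0) = 0.2554
R = 1 / (1 − 0.2554) = 1 / 0.7446 ≈ 1.34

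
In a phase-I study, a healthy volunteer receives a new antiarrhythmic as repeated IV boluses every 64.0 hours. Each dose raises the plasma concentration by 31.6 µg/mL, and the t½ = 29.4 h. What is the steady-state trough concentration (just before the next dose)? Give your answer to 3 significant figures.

k = ln 2 / 29.4 = 0.02358 h⁻¹
Fraction remaining after one interval: e^(−kτ) = e^(−0.02358 × 64.0) = 0.2212
R = 1 / (1 − 0.2212) = 1.284
Css,max = 31.6 × 1.284 = 40.57 µg/mL
Css,min = Css,max × e^(−kτ) = 40.57 × 0.2212 ≈ 8.97 µg/mL

8.97 µg/mL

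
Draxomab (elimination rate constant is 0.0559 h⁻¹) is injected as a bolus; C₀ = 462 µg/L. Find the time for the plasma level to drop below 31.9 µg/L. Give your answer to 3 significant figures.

C(t) = C₀ e^(−kt)  ⇒  t = ln(C₀/C) / k
t = ln(462/31.9) / 0.05590 = 2.673 / 0.05590 ≈ 47.8 hours

47.8 hours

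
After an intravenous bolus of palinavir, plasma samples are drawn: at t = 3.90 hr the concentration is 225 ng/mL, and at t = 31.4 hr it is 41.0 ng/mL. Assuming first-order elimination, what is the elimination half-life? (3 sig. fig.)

k = ln(C₁/C₂) / (t₂ − t₁) = ln(225/41.0) / (31.4 − 3.90)
  = 1.703 / 27.50 = 0.06191 hr⁻¹
t½ = ln 2 / k = ln 2 / 0.06191 ≈ 11.2 hours

11.2 hours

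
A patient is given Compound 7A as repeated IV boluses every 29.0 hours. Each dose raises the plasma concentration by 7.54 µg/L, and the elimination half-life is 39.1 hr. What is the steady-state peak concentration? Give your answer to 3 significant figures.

k = ln 2 / 39.1 = 0.01773 hr⁻¹
Fraction remaining after one interval: e^(−kτ) = e^(−0.01773 × 29.0) = 0.5980
R = 1 / (1 − 0.5980) = 2.488
Css,max = 7.54 × 2.488 ≈ 18.8 µg/L

18.8 µg/L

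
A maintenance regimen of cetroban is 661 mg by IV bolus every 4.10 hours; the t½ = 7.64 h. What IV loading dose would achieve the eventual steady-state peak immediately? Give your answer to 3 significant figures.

2130 mg

k = ln 2 / 7.64 = 0.09073 h⁻¹
Accumulation ratio R = 1 / (1 − e^(−kτ)) = 1 / (1 − e^(−0.09073×4.10)) = 1 / (1 − 0.6894) = 3.219
Loading dose = maintenance dose × R = 661 × 3.219 ≈ 2130 mg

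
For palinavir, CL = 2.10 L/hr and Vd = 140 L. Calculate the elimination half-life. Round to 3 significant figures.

k = CL / V = 2.10 / 140 = 0.01500 hr⁻¹
t½ = ln 2 / k = ln 2 / 0.01500 ≈ 46.2 hours

46.2 hours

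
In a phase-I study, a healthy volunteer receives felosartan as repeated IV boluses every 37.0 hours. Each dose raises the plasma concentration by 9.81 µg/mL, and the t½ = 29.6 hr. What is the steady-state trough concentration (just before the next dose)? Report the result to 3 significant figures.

7.12 µg/mL

k = ln 2 / 29.6 = 0.02342 hr⁻¹
Fraction remaining after one interval: e^(−kτ) = e^(−0.02342 × 37.0) = 0.4204
R = 1 / (1 − 0.4204) = 1.725
Css,max = 9.81 × 1.725 = 16.93 µg/mL
Css,min = Css,max × e^(−kτ) = 16.93 × 0.4204 ≈ 7.12 µg/mL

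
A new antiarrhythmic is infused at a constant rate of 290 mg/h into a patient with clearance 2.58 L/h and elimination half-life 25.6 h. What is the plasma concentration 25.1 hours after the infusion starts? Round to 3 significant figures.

Css = rate / CL = 290 / 2.58 = 112.4 mg/L
k = ln 2 / 25.6 = 0.02708 h⁻¹
C(t) = Css (1 − e^(−kt)) = 112.4 × (1 − e^(−0.6796)) = 112.4 × 0.4932 ≈ 55.4 mg/L

55.4 mg/L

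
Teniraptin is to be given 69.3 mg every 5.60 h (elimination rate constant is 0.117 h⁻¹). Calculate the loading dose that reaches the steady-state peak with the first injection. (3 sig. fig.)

Accumulation ratio R = 1 / (1 − e^(−kτ)) = 1 / (1 − e^(−0.1170×5.60)) = 1 / (1 − 0.5193) = 2.080
Loading dose = maintenance dose × R = 69.3 × 2.080 ≈ 144 mg

144 mg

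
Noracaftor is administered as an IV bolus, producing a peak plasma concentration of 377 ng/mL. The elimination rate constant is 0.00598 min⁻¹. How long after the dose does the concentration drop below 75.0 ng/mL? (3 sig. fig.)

C(t) = C₀ e^(−kt)  ⇒  t = ln(C₀/C) / k
t = ln(377/75.0) / 0.005980 = 1.615 / 0.005980 ≈ 270 minutes

270 minutes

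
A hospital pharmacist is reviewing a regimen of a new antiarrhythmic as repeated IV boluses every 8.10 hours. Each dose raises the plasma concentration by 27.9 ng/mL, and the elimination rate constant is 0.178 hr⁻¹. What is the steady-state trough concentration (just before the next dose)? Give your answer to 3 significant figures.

Fraction remaining after one interval: e^(−kτ) = e^(−0.1780 × 8.10) = 0.2365
R = 1 / (1 − 0.2365) = 1.310
Css,max = 27.9 × 1.310 = 36.54 ng/mL
Css,min = Css,max × e^(−kτ) = 36.54 × 0.2365 ≈ 8.64 ng/mL

8.64 ng/mL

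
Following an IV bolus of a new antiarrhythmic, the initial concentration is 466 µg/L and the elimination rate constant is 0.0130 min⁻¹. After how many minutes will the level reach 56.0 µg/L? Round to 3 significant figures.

C(t) = C₀ e^(−kt)  ⇒  t = ln(C₀/C) / k
t = ln(466/56.0) / 0.01300 = 2.119 / 0.01300 ≈ 163 minutes

163 minutes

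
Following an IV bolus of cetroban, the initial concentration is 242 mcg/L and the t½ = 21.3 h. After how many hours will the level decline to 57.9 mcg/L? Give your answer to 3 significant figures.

k = ln 2 / 21.3 = 0.03254 h⁻¹
C(t) = C₀ e^(−kt)  ⇒  t = ln(C₀/C) / k
t = ln(242/57.9) / 0.03254 = 1.430 / 0.03254 ≈ 43.9 hours

43.9 hours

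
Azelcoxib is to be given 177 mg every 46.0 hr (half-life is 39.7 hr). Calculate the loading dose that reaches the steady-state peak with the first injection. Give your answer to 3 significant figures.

321 mg

k = ln 2 / 39.7 = 0.01746 hr⁻¹
Accumulation ratio R = 1 / (1 − e^(−kτ)) = 1 / (1 − e^(−0.01746×46.0)) = 1 / (1 − 0.4479) = 1.811
Loading dose = maintenance dose × R = 177 × 1.811 ≈ 321 mg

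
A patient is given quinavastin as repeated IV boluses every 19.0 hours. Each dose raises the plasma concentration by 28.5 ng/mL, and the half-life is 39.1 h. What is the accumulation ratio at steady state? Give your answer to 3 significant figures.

k = ln 2 / 39.1 = 0.01773 h⁻¹
Fraction remaining after one interval: e^(−kτ) = e^(−0.01773 × 19.0) = 0.7140
R = 1 / (1 − 0.7140) = 1 / 0.2860 ≈ 3.50

3.50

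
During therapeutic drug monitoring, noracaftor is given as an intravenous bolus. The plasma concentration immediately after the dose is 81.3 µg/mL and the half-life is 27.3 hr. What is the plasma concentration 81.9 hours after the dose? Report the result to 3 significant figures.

10.2 µg/mL

k = ln 2 / 27.3 = 0.02539 hr⁻¹
C(t) = C₀ e^(−kt) = 81.3 × e^(−0.02539 × 81.9) = 81.3 × e^(−2.079) = 81.3 × 0.1250 ≈ 10.2 µg/mL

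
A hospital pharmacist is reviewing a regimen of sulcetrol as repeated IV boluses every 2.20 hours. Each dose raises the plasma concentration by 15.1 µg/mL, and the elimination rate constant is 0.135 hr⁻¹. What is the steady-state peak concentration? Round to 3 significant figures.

58.8 µg/mL

Fraction remaining after one interval: e^(−kτ) = e^(−0.1350 × 2.20) = 0.7430
R = 1 / (1 − 0.7430) = 3.892
Css,max = 15.1 × 3.892 ≈ 58.8 µg/mL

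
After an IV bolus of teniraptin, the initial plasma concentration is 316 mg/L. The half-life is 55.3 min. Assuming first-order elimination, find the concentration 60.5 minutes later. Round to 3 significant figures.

148 mg/L

k = ln 2 / 55.3 = 0.01253 min⁻¹
60.5 min is 1.094 half-lives, so C = 316 × (1/2)^1.094 = 316 × 0.4685 ≈ 148 mg/L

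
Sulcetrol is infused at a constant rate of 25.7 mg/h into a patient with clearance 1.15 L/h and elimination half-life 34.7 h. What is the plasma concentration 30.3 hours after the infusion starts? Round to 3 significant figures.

Css = rate / CL = 25.7 / 1.15 = 22.35 mg/L
k = ln 2 / 34.7 = 0.01998 h⁻¹
C(t) = Css (1 − e^(−kt)) = 22.35 × (1 − e^(−0.6053)) = 22.35 × 0.4541 ≈ 10.1 mg/L

10.1 mg/L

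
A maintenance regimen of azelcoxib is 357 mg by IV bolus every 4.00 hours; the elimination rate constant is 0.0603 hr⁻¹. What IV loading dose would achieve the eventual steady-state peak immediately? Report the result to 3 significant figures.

1670 mg

Accumulation ratio R = 1 / (1 − e^(−kτ)) = 1 / (1 − e^(−0.06030×4.00)) = 1 / (1 − 0.7857) = 4.666
Loading dose = maintenance dose × R = 357 × 4.666 ≈ 1670 mg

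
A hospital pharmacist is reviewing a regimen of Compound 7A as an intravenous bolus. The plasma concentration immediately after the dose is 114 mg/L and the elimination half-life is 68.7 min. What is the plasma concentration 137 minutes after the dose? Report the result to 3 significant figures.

k = ln 2 / 68.7 = 0.01009 min⁻¹
C(t) = C₀ e^(−kt) = 114 × e^(−0.01009 × 137) = 114 × e^(−1.382) = 114 × 0.2510 ≈ 28.6 mg/L

28.6 mg/L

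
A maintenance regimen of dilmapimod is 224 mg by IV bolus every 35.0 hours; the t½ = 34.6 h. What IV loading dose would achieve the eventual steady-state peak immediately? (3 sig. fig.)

444 mg

k = ln 2 / 34.6 = 0.02003 h⁻¹
Accumulation ratio R = 1 / (1 − e^(−kτ)) = 1 / (1 − e^(−0.02003×35.0)) = 1 / (1 − 0.4960) = 1.984
Loading dose = maintenance dose × R = 224 × 1.984 ≈ 444 mg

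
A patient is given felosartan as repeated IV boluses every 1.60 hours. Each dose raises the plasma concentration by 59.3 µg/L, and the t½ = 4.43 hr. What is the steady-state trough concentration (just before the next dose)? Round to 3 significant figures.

k = ln 2 / 4.43 = 0.1565 hr⁻¹
Fraction remaining after one interval: e^(−kτ) = e^(−0.1565 × 1.60) = 0.7785
R = 1 / (1 − 0.7785) = 4.515
Css,max = 59.3 × 4.515 = 267.8 µg/L
Css,min = Css,max × e^(−kτ) = 267.8 × 0.7785 ≈ 208 µg/L

208 µg/L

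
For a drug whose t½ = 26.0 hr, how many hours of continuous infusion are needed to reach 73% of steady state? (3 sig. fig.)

k = ln 2 / 26.0 = 0.02666 hr⁻¹
f = 1 − e^(−kt)  ⇒  t = −ln(1 − f) / k
t = −ln(1 − 0.73) / 0.02666 = 1.309 / 0.02666 ≈ 49.1 hours

49.1 hours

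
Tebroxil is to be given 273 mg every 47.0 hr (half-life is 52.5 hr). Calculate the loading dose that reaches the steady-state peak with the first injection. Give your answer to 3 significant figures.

k = ln 2 / 52.5 = 0.01320 hr⁻¹
Accumulation ratio R = 1 / (1 − e^(−kτ)) = 1 / (1 − e^(−0.01320×47.0)) = 1 / (1 − 0.5377) = 2.163
Loading dose = maintenance dose × R = 273 × 2.163 ≈ 590 mg

590 mg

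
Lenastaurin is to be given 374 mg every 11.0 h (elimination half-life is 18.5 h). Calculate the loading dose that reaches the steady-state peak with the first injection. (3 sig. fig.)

k = ln 2 / 18.5 = 0.03747 h⁻¹
Accumulation ratio R = 1 / (1 − e^(−kτ)) = 1 / (1 − e^(−0.03747×11.0)) = 1 / (1 − 0.6622) = 2.961
Loading dose = maintenance dose × R = 374 × 2.961 ≈ 1110 mg

1110 mg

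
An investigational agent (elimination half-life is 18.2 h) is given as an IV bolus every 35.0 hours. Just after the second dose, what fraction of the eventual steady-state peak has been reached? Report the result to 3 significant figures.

k = ln 2 / 18.2 = 0.03809 h⁻¹
f_n = 1 − e^(−nkτ) = 1 − e^(−2 × 0.03809 × 35.0) = 1 − e^(−2.666) = 1 − 0.06953 ≈ 0.930

0.930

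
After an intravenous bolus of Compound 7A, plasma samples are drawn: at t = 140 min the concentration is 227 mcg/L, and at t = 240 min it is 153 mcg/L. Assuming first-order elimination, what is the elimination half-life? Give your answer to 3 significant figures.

176 minutes

k = ln(C₁/C₂) / (t₂ − t₁) = ln(227/153) / (240 − 140)
  = 0.3945 / 100.0 = 0.003945 min⁻¹
t½ = ln 2 / k = ln 2 / 0.003945 ≈ 176 minutes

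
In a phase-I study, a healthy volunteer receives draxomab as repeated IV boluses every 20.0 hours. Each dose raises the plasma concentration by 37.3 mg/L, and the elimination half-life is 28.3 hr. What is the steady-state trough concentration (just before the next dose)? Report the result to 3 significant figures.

59.0 mg/L

k = ln 2 / 28.3 = 0.02449 hr⁻¹
Fraction remaining after one interval: e^(−kτ) = e^(−0.02449 × 20.0) = 0.6127
R = 1 / (1 − 0.6127) = 2.582
Css,max = 37.3 × 2.582 = 96.31 mg/L
Css,min = Css,max × e^(−kτ) = 96.31 × 0.6127 ≈ 59.0 mg/L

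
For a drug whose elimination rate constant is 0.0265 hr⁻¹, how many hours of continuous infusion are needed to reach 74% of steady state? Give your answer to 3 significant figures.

f = 1 − e^(−kt)  ⇒  t = −ln(1 − f) / k
t = −ln(1 − 0.74) / 0.02650 = 1.347 / 0.02650 ≈ 50.8 hours

50.8 hours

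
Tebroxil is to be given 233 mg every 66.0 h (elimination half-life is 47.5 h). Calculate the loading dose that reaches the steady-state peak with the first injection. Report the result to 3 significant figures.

k = ln 2 / 47.5 = 0.01459 h⁻¹
Accumulation ratio R = 1 / (1 − e^(−kτ)) = 1 / (1 − e^(−0.01459×66.0)) = 1 / (1 − 0.3817) = 1.617
Loading dose = maintenance dose × R = 233 × 1.617 ≈ 377 mg

377 mg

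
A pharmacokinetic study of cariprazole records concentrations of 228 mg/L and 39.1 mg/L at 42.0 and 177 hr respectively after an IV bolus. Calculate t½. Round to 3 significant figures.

k = ln(C₁/C₂) / (t₂ − t₁) = ln(228/39.1) / (177 − 42.0)
  = 1.763 / 135.0 = 0.01306 hr⁻¹
t½ = ln 2 / k = ln 2 / 0.01306 ≈ 53.1 hours

53.1 hours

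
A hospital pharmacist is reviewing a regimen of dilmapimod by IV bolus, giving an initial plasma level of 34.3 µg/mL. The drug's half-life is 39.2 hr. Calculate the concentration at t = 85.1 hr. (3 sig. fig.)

k = ln 2 / 39.2 = 0.01768 hr⁻¹
C(t) = C₀ e^(−kt) = 34.3 × e^(−0.01768 × 85.1) = 34.3 × e^(−1.505) = 34.3 × 0.2221 ≈ 7.62 µg/mL

7.62 µg/mL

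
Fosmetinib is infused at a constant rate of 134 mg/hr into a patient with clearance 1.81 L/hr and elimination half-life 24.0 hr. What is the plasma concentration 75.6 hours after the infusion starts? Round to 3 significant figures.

Css = rate / CL = 134 / 1.81 = 74.03 mg/L
k = ln 2 / 24.0 = 0.02888 hr⁻¹
C(t) = Css (1 − e^(−kt)) = 74.03 × (1 − e^(−2.183)) = 74.03 × 0.8873 ≈ 65.7 mg/L

65.7 mg/L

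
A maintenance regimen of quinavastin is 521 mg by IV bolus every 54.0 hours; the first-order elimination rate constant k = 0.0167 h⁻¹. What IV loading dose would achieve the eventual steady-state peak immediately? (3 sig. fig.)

877 mg

Accumulation ratio R = 1 / (1 − e^(−kτ)) = 1 / (1 − e^(−0.01670×54.0)) = 1 / (1 − 0.4058) = 1.683
Loading dose = maintenance dose × R = 521 × 1.683 ≈ 877 mg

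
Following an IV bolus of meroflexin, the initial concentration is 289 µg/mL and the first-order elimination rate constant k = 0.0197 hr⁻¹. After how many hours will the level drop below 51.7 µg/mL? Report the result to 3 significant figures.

C(t) = C₀ e^(−kt)  ⇒  t = ln(C₀/C) / k
t = ln(289/51.7) / 0.01970 = 1.721 / 0.01970 ≈ 87.4 hours

87.4 hours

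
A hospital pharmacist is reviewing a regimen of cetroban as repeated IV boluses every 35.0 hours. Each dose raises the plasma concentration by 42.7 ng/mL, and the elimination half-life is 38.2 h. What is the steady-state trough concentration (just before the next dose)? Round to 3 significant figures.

k = ln 2 / 38.2 = 0.01815 h⁻¹
Fraction remaining after one interval: e^(−kτ) = e^(−0.01815 × 35.0) = 0.5299
R = 1 / (1 − 0.5299) = 2.127
Css,max = 42.7 × 2.127 = 90.83 ng/mL
Css,min = Css,max × e^(−kτ) = 90.83 × 0.5299 ≈ 48.1 ng/mL

48.1 ng/mL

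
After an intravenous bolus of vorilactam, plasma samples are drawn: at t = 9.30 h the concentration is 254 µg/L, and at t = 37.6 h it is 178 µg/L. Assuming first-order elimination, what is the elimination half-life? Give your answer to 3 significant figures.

55.2 hours

k = ln(C₁/C₂) / (t₂ − t₁) = ln(254/178) / (37.6 − 9.30)
  = 0.3556 / 28.30 = 0.01256 h⁻¹
t½ = ln 2 / k = ln 2 / 0.01256 ≈ 55.2 hours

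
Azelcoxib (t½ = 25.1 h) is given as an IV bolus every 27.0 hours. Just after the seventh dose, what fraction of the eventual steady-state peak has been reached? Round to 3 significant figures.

0.995

k = ln 2 / 25.1 = 0.02762 h⁻¹
f_n = 1 − e^(−nkτ) = 1 − e^(−7 × 0.02762 × 27.0) = 1 − e^(−5.219) = 1 − 0.005411 ≈ 0.995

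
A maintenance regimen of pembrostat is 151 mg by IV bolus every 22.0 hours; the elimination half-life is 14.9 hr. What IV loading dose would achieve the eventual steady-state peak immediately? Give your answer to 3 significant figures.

k = ln 2 / 14.9 = 0.04652 hr⁻¹
Accumulation ratio R = 1 / (1 − e^(−kτ)) = 1 / (1 − e^(−0.04652×22.0)) = 1 / (1 − 0.3594) = 1.561
Loading dose = maintenance dose × R = 151 × 1.561 ≈ 236 mg

236 mg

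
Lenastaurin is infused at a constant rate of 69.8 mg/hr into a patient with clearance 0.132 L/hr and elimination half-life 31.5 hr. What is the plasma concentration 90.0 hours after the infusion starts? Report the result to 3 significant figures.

456 mg/L

Css = rate / CL = 69.8 / 0.132 = 528.8 mg/L
k = ln 2 / 31.5 = 0.02200 hr⁻¹
C(t) = Css (1 − e^(−kt)) = 528.8 × (1 − e^(−1.980)) = 528.8 × 0.8620 ≈ 456 mg/L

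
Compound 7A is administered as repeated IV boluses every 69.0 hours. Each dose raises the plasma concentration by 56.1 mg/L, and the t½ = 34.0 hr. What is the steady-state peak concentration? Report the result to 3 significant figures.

k = ln 2 / 34.0 = 0.02039 hr⁻¹
Fraction remaining after one interval: e^(−kτ) = e^(−0.02039 × 69.0) = 0.2450
R = 1 / (1 − 0.2450) = 1.324
Css,max = 56.1 × 1.324 ≈ 74.3 mg/L

74.3 mg/L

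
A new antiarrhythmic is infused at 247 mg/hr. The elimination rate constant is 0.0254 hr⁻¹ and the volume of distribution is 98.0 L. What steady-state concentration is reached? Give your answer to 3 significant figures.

CL = k · V = 0.0254 × 98.0 = 2.489 L/hr
Css = rate / CL = 247 / 2.489 ≈ 99.2 µg/mL

99.2 µg/mL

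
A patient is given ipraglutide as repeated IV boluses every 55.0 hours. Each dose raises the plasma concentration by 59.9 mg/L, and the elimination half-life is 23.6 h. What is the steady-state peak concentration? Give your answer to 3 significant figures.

74.8 mg/L

k = ln 2 / 23.6 = 0.02937 h⁻¹
Fraction remaining after one interval: e^(−kτ) = e^(−0.02937 × 55.0) = 0.1988
R = 1 / (1 − 0.1988) = 1.248
Css,max = 59.9 × 1.248 ≈ 74.8 mg/L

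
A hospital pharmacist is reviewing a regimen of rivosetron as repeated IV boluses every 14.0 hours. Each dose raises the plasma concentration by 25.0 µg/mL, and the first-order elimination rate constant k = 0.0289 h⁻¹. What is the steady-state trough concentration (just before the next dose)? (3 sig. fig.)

50.1 µg/mL

Fraction remaining after one interval: e^(−kτ) = e^(−0.02890 × 14.0) = 0.6672
R = 1 / (1 − 0.6672) = 3.005
Css,max = 25.0 × 3.005 = 75.13 µg/mL
Css,min = Css,max × e^(−kτ) = 75.13 × 0.6672 ≈ 50.1 µg/mL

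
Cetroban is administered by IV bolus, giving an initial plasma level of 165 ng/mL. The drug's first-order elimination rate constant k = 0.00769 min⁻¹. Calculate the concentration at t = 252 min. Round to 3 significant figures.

C(t) = C₀ e^(−kt) = 165 × e^(−0.007690 × 252) = 165 × e^(−1.938) = 165 × 0.1440 ≈ 23.8 ng/mL

23.8 ng/mL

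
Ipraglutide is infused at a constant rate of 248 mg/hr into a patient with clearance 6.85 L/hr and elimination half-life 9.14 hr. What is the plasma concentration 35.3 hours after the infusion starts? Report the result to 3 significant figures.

Css = rate / CL = 248 / 6.85 = 36.20 µg/mL
k = ln 2 / 9.14 = 0.07584 hr⁻¹
C(t) = Css (1 − e^(−kt)) = 36.20 × (1 − e^(−2.677)) = 36.20 × 0.9312 ≈ 33.7 µg/mL

33.7 µg/mL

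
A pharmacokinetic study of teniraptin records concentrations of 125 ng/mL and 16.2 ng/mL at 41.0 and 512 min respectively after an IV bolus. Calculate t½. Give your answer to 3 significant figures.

160 minutes

k = ln(C₁/C₂) / (t₂ − t₁) = ln(125/16.2) / (512 − 41.0)
  = 2.043 / 471.0 = 0.004338 min⁻¹
t½ = ln 2 / k = ln 2 / 0.004338 ≈ 160 minutes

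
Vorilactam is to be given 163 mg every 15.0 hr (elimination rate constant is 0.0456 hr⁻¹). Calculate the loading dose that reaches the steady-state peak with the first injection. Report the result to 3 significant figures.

329 mg

Accumulation ratio R = 1 / (1 − e^(−kτ)) = 1 / (1 − e^(−0.04560×15.0)) = 1 / (1 − 0.5046) = 2.019
Loading dose = maintenance dose × R = 163 × 2.019 ≈ 329 mg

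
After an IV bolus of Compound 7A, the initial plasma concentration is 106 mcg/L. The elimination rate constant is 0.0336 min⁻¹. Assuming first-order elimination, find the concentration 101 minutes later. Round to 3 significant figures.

C(t) = C₀ e^(−kt) = 106 × e^(−0.03360 × 101) = 106 × e^(−3.394) = 106 × 0.03359 ≈ 3.56 mcg/L

3.56 mcg/L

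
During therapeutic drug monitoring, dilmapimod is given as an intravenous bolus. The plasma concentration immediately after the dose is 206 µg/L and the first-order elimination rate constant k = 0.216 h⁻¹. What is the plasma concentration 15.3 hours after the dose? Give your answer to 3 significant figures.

7.56 µg/L

C(t) = C₀ e^(−kt) = 206 × e^(−0.2160 × 15.3) = 206 × e^(−3.305) = 206 × 0.03671 ≈ 7.56 µg/L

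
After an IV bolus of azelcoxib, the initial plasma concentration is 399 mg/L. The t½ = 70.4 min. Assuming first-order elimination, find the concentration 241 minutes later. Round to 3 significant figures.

k = ln 2 / 70.4 = 0.009846 min⁻¹
C(t) = C₀ e^(−kt) = 399 × e^(−0.009846 × 241) = 399 × e^(−2.373) = 399 × 0.09321 ≈ 37.2 mg/L

37.2 mg/L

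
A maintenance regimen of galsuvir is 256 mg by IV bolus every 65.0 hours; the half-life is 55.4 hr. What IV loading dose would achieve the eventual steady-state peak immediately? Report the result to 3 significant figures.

460 mg

k = ln 2 / 55.4 = 0.01251 hr⁻¹
Accumulation ratio R = 1 / (1 − e^(−kτ)) = 1 / (1 − e^(−0.01251×65.0)) = 1 / (1 − 0.4434) = 1.797
Loading dose = maintenance dose × R = 256 × 1.797 ≈ 460 mg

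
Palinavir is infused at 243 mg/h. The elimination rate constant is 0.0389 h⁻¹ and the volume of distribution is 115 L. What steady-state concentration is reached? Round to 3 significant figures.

54.3 mg/L

CL = k · V = 0.0389 × 115 = 4.473 L/h
Css = rate / CL = 243 / 4.473 ≈ 54.3 mg/L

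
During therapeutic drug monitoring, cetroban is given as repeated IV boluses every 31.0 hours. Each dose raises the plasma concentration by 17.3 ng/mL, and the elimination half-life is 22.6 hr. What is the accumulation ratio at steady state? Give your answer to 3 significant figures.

1.63

k = ln 2 / 22.6 = 0.03067 hr⁻¹
Fraction remaining after one interval: e^(−kτ) = e^(−0.03067 × 31.0) = 0.3864
R = 1 / (1 − 0.3864) = 1 / 0.6136 ≈ 1.63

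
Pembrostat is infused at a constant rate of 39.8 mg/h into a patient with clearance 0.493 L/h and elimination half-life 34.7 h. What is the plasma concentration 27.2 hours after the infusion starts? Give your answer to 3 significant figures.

33.8 µg/mL

Css = rate / CL = 39.8 / 0.493 = 80.73 µg/mL
k = ln 2 / 34.7 = 0.01998 h⁻¹
C(t) = Css (1 − e^(−kt)) = 80.73 × (1 − e^(−0.5433)) = 80.73 × 0.4192 ≈ 33.8 µg/mL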